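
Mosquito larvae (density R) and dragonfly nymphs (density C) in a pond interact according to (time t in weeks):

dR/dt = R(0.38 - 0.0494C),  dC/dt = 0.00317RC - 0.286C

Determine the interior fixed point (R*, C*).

R* ≈ 90.2, C* ≈ 7.69

Set dC/dt = 0 with C > 0: 0.00317R - 0.286 = 0, so R* = 0.286/0.00317 = 90.2.
Set dR/dt = 0 with R > 0: 0.38 - 0.0494C = 0, so C* = 0.38/0.0494 = 7.69.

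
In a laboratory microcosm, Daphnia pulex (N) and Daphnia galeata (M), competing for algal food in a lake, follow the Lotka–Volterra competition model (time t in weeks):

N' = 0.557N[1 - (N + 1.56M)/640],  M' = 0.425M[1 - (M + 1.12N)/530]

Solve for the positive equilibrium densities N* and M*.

N* ≈ 250, M* ≈ 250

Setting both brackets to zero gives the nullclines N + 1.56M = 640 and 1.12N + M = 530.
Substituting M = 530 - 1.12N into the first: N(1 - 1.56·1.12) = 640 - 1.56·530.
So N* = -187/-0.747 = 250, and then M* = 530 - 1.12·250 = 250.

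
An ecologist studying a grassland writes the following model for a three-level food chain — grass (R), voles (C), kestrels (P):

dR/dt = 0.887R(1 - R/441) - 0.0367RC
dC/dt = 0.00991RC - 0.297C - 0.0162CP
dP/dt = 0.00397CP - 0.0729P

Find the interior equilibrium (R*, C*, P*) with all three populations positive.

From dP/dt = 0: 0.00397C* = 0.0729, so C* = 18.4.
From dR/dt = 0: 0.887(1 - R*/441) = 0.0367·18.4, giving R* = 441·(1 - 0.76) = 106.
From dC/dt = 0: 0.00991·106 - 0.297 = 0.0162P*, so P* = 0.753/0.0162 = 46.5.

R* ≈ 106, C* ≈ 18.4, P* ≈ 46.5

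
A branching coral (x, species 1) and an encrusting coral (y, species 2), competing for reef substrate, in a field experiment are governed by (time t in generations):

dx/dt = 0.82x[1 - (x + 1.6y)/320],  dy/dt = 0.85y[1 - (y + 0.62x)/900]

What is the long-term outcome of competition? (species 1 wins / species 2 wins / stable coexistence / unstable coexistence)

species 2 excludes species 1

Compare the nullcline intercepts: K1/α12 = 320/1.6 = 200 < K2 = 900; K2/α21 = 900/0.62 = 1450 > K1 = 320.
Since the inequalities point opposite ways, species 2 can invade but species 1 cannot.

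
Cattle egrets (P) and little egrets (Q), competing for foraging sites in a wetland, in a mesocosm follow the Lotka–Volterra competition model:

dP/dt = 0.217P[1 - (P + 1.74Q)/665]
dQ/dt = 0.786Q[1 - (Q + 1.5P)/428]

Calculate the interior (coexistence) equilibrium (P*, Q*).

P* ≈ 49.5, Q* ≈ 354

Setting both brackets to zero gives the nullclines P + 1.74Q = 665 and 1.5P + Q = 428.
Substituting Q = 428 - 1.5P into the first: P(1 - 1.74·1.5) = 665 - 1.74·428.
So P* = -79.7/-1.61 = 49.5, and then Q* = 428 - 1.5·49.5 = 354.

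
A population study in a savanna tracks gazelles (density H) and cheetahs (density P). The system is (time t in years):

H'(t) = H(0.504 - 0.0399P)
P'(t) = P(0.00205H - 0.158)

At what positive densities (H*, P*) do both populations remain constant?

Set dP/dt = 0 with P > 0: 0.00205H - 0.158 = 0, so H* = 0.158/0.00205 = 77.1.
Set dH/dt = 0 with H > 0: 0.504 - 0.0399P = 0, so P* = 0.504/0.0399 = 12.6.

H* ≈ 77.1, P* ≈ 12.6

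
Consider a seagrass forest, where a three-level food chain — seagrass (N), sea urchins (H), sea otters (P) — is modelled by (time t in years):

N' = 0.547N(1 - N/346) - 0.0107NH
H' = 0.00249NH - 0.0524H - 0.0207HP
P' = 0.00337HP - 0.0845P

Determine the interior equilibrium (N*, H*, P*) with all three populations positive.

From dP/dt = 0: 0.00337H* = 0.0845, so H* = 25.1.
From dN/dt = 0: 0.547(1 - N*/346) = 0.0107·25.1, giving N* = 346·(1 - 0.49) = 176.
From dH/dt = 0: 0.00249·176 - 0.0524 = 0.0207P*, so P* = 0.387/0.0207 = 18.7.

N* ≈ 176, H* ≈ 25.1, P* ≈ 18.7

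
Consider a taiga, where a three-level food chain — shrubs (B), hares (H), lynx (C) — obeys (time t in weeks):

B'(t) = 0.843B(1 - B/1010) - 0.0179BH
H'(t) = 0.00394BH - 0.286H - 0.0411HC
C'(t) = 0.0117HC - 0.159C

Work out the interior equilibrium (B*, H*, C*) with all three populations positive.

From dC/dt = 0: 0.0117H* = 0.159, so H* = 13.6.
From dB/dt = 0: 0.843(1 - B*/1010) = 0.0179·13.6, giving B* = 1010·(1 - 0.289) = 719.
From dH/dt = 0: 0.00394·719 - 0.286 = 0.0411C*, so C* = 2.55/0.0411 = 61.9.

B* ≈ 719, H* ≈ 13.6, C* ≈ 61.9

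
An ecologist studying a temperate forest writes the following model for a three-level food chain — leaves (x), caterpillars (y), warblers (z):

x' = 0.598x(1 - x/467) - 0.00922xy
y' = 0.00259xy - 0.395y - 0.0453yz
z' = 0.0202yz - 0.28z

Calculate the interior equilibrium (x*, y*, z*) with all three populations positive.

From dz/dt = 0: 0.0202y* = 0.28, so y* = 13.9.
From dx/dt = 0: 0.598(1 - x*/467) = 0.00922·13.9, giving x* = 467·(1 - 0.214) = 367.
From dy/dt = 0: 0.00259·367 - 0.395 = 0.0453z*, so z* = 0.556/0.0453 = 12.3.

x* ≈ 367, y* ≈ 13.9, z* ≈ 12.3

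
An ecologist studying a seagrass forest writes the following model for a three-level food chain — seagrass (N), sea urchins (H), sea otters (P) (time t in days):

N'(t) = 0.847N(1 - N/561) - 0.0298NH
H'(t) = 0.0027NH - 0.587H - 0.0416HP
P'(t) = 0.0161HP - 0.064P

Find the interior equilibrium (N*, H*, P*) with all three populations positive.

From dP/dt = 0: 0.0161H* = 0.064, so H* = 3.98.
From dN/dt = 0: 0.847(1 - N*/561) = 0.0298·3.98, giving N* = 561·(1 - 0.14) = 483.
From dH/dt = 0: 0.0027·483 - 0.587 = 0.0416P*, so P* = 0.716/0.0416 = 17.2.

N* ≈ 483, H* ≈ 3.98, P* ≈ 17.2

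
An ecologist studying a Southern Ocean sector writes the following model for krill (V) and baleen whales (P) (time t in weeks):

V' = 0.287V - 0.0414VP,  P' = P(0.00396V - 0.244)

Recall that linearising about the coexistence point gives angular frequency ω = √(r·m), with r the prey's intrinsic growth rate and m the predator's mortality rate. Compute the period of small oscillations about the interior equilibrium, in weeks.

T ≈ 23.7 weeks

Here r = 0.287 and m = 0.244, so r·m = 0.07.
ω = √0.07 = 0.265 per week, hence T = 2π/ω ≈ 23.7 weeks.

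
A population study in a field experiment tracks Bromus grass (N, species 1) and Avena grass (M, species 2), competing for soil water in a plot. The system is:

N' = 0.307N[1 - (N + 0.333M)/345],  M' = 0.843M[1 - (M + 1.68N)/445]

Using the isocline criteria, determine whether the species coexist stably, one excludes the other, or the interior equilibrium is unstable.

species 1 excludes species 2

Compare the nullcline intercepts: K1/α12 = 345/0.333 = 1040 > K2 = 445; K2/α21 = 445/1.68 = 265 < K1 = 345.
Since the inequalities point opposite ways, species 1 can invade but species 2 cannot.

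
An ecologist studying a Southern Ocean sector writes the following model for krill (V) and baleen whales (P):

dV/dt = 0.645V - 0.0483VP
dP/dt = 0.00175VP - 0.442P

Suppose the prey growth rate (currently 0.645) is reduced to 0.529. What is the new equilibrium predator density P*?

At the interior fixed point, setting dV/dt = 0 with V > 0 fixes P* = (prey growth rate)/(VP coefficient) — independent of the other coefficients.
With the change, P* = 0.529/0.0483 = 11; it falls from 13.4.

P* ≈ 11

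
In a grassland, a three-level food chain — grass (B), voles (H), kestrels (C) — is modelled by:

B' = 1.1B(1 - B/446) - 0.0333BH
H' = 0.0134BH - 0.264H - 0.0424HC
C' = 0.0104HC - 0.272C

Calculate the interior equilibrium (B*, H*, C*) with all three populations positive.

From dC/dt = 0: 0.0104H* = 0.272, so H* = 26.2.
From dB/dt = 0: 1.1(1 - B*/446) = 0.0333·26.2, giving B* = 446·(1 - 0.792) = 92.9.
From dH/dt = 0: 0.0134·92.9 - 0.264 = 0.0424C*, so C* = 0.981/0.0424 = 23.1.

B* ≈ 92.9, H* ≈ 26.2, C* ≈ 23.1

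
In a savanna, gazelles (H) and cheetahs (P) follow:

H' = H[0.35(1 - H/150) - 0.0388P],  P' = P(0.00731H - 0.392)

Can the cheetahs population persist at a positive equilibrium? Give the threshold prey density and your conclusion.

The predator equation gives dP/dt > 0 only when H > 0.392/0.00731 = 53.6.
Without the predator, H → K = 150. Since 150 > 53.6, the predator can invade and persist.

Threshold H = 53.6; K > 53.6, so yes, the predator persists.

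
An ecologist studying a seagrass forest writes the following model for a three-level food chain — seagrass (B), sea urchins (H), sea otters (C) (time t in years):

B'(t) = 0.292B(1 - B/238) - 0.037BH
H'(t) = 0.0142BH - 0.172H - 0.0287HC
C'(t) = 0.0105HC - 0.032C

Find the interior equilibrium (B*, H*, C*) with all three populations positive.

From dC/dt = 0: 0.0105H* = 0.032, so H* = 3.05.
From dB/dt = 0: 0.292(1 - B*/238) = 0.037·3.05, giving B* = 238·(1 - 0.386) = 146.
From dH/dt = 0: 0.0142·146 - 0.172 = 0.0287C*, so C* = 1.9/0.0287 = 66.3.

B* ≈ 146, H* ≈ 3.05, C* ≈ 66.3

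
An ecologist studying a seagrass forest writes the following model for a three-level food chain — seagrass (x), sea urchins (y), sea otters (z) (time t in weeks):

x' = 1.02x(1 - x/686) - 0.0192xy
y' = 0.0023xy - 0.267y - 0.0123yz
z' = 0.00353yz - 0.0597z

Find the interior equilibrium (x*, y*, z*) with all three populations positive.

From dz/dt = 0: 0.00353y* = 0.0597, so y* = 16.9.
From dx/dt = 0: 1.02(1 - x*/686) = 0.0192·16.9, giving x* = 686·(1 - 0.318) = 468.
From dy/dt = 0: 0.0023·468 - 0.267 = 0.0123z*, so z* = 0.809/0.0123 = 65.7.

x* ≈ 468, y* ≈ 16.9, z* ≈ 65.7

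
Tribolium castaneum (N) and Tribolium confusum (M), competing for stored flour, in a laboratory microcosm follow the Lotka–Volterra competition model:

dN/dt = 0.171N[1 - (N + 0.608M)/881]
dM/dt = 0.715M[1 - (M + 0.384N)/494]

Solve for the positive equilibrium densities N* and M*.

Setting both brackets to zero gives the nullclines N + 0.608M = 881 and 0.384N + M = 494.
Substituting M = 494 - 0.384N into the first: N(1 - 0.608·0.384) = 881 - 0.608·494.
So N* = 581/0.767 = 758, and then M* = 494 - 0.384·758 = 203.

N* ≈ 758, M* ≈ 203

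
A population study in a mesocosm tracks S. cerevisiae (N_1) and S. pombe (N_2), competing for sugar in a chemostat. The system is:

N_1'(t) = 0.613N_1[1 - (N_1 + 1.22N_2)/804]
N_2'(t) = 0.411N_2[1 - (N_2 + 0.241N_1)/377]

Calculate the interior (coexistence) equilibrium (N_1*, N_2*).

N_1* ≈ 487, N_2* ≈ 260

Setting both brackets to zero gives the nullclines N_1 + 1.22N_2 = 804 and 0.241N_1 + N_2 = 377.
Substituting N_2 = 377 - 0.241N_1 into the first: N_1(1 - 1.22·0.241) = 804 - 1.22·377.
So N_1* = 344/0.706 = 487, and then N_2* = 377 - 0.241·487 = 260.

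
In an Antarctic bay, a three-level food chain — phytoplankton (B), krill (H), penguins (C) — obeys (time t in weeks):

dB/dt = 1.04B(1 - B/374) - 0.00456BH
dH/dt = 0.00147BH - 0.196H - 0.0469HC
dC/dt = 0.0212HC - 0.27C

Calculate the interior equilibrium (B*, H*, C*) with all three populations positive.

From dC/dt = 0: 0.0212H* = 0.27, so H* = 12.7.
From dB/dt = 0: 1.04(1 - B*/374) = 0.00456·12.7, giving B* = 374·(1 - 0.0558) = 353.
From dH/dt = 0: 0.00147·353 - 0.196 = 0.0469C*, so C* = 0.323/0.0469 = 6.89.

B* ≈ 353, H* ≈ 12.7, C* ≈ 6.89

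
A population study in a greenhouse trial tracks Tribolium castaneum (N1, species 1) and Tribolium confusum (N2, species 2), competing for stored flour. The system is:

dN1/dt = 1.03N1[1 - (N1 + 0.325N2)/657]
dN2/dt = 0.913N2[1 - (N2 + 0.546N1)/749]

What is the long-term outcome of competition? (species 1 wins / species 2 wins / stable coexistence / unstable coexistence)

stable coexistence

Compare the nullcline intercepts: K1/α12 = 657/0.325 = 2020 > K2 = 749; K2/α21 = 749/0.546 = 1370 > K1 = 657.
Since both inequalities hold, each species can invade when rare, so the interior equilibrium is stable.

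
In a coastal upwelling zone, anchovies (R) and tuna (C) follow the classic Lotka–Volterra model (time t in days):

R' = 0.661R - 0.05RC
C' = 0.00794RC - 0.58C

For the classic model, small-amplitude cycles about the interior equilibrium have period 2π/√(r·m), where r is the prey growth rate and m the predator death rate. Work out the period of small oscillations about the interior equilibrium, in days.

T ≈ 10.1 days

Here r = 0.661 and m = 0.58, so r·m = 0.383.
ω = √0.383 = 0.619 per day, hence T = 2π/ω ≈ 10.1 days.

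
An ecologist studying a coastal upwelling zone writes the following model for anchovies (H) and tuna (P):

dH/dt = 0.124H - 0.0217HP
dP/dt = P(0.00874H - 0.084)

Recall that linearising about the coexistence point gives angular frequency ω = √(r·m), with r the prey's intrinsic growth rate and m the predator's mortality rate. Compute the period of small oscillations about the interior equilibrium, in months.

T ≈ 61.6 months

Here r = 0.124 and m = 0.084, so r·m = 0.0104.
ω = √0.0104 = 0.102 per month, hence T = 2π/ω ≈ 61.6 months.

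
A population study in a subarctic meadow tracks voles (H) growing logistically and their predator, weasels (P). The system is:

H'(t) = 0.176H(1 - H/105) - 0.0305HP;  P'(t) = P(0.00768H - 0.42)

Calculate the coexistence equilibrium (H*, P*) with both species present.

From dP/dt = 0 with P > 0: 0.00768H* = 0.42, so H* = 54.7.
Substitute into dH/dt = 0: 0.176(1 - 54.7/105) = 0.0305P*.
The bracket is 0.479, giving P* = 0.0843/0.0305 = 2.77.

H* ≈ 54.7, P* ≈ 2.77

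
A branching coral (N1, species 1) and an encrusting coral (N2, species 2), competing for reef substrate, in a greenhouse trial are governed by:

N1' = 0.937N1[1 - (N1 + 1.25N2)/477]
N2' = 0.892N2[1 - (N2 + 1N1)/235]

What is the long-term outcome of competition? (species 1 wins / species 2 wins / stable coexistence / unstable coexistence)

species 1 excludes species 2

Compare the nullcline intercepts: K1/α12 = 477/1.25 = 382 > K2 = 235; K2/α21 = 235/1 = 235 < K1 = 477.
Since the inequalities point opposite ways, species 1 can invade but species 2 cannot.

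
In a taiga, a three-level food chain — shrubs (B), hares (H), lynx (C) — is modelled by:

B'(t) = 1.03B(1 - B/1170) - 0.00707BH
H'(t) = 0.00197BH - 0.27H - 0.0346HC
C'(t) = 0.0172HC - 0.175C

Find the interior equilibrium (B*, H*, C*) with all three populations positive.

B* ≈ 1090, H* ≈ 10.2, C* ≈ 54.2

From dC/dt = 0: 0.0172H* = 0.175, so H* = 10.2.
From dB/dt = 0: 1.03(1 - B*/1170) = 0.00707·10.2, giving B* = 1170·(1 - 0.0698) = 1090.
From dH/dt = 0: 0.00197·1090 - 0.27 = 0.0346C*, so C* = 1.87/0.0346 = 54.2.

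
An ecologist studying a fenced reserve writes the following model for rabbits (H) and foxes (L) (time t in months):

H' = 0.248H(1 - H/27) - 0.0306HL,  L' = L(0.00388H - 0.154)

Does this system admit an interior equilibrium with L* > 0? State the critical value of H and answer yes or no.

Threshold H = 39.7; K < 39.7, so no, the predator goes extinct.

The predator equation gives dL/dt > 0 only when H > 0.154/0.00388 = 39.7.
Without the predator, H → K = 27. Since 27 < 39.7, the predator cannot invade.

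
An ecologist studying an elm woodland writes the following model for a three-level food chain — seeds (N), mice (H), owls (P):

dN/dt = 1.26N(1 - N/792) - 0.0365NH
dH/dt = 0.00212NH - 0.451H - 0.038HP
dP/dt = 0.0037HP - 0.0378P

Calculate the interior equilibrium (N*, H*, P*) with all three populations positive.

N* ≈ 558, H* ≈ 10.2, P* ≈ 19.2

From dP/dt = 0: 0.0037H* = 0.0378, so H* = 10.2.
From dN/dt = 0: 1.26(1 - N*/792) = 0.0365·10.2, giving N* = 792·(1 - 0.296) = 558.
From dH/dt = 0: 0.00212·558 - 0.451 = 0.038P*, so P* = 0.731/0.038 = 19.2.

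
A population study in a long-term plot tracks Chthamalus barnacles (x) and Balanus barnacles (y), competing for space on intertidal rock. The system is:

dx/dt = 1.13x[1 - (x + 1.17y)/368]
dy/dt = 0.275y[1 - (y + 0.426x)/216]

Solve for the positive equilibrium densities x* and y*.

Setting both brackets to zero gives the nullclines x + 1.17y = 368 and 0.426x + y = 216.
Substituting y = 216 - 0.426x into the first: x(1 - 1.17·0.426) = 368 - 1.17·216.
So x* = 115/0.502 = 230, and then y* = 216 - 0.426·230 = 118.

x* ≈ 230, y* ≈ 118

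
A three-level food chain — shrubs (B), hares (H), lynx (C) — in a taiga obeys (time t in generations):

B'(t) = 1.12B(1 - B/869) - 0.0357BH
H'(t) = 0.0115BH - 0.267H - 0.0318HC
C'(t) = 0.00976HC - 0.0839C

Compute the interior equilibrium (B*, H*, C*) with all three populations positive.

B* ≈ 631, H* ≈ 8.6, C* ≈ 220

From dC/dt = 0: 0.00976H* = 0.0839, so H* = 8.6.
From dB/dt = 0: 1.12(1 - B*/869) = 0.0357·8.6, giving B* = 869·(1 - 0.274) = 631.
From dH/dt = 0: 0.0115·631 - 0.267 = 0.0318C*, so C* = 6.99/0.0318 = 220.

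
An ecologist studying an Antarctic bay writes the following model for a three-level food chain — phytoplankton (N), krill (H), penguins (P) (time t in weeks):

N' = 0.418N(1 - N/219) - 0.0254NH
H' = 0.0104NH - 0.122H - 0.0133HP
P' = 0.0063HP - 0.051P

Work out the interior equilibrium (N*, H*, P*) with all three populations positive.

N* ≈ 111, H* ≈ 8.1, P* ≈ 77.8

From dP/dt = 0: 0.0063H* = 0.051, so H* = 8.1.
From dN/dt = 0: 0.418(1 - N*/219) = 0.0254·8.1, giving N* = 219·(1 - 0.492) = 111.
From dH/dt = 0: 0.0104·111 - 0.122 = 0.0133P*, so P* = 1.04/0.0133 = 77.8.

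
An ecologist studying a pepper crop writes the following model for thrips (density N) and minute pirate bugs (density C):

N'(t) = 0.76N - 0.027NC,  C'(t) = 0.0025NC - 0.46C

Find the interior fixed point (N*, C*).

N* ≈ 184, C* ≈ 28.1

Set dC/dt = 0 with C > 0: 0.0025N - 0.46 = 0, so N* = 0.46/0.0025 = 184.
Set dN/dt = 0 with N > 0: 0.76 - 0.027C = 0, so C* = 0.76/0.027 = 28.1.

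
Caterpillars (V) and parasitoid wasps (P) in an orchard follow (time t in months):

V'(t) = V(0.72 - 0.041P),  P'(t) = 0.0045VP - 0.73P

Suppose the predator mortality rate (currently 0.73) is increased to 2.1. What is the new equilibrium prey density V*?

V* ≈ 467

At the interior fixed point, setting dP/dt = 0 with P > 0 fixes V* = (predator death rate)/(VP coefficient) — independent of the other coefficients.
With the change, V* = 2.1/0.0045 = 467; it rises from 162.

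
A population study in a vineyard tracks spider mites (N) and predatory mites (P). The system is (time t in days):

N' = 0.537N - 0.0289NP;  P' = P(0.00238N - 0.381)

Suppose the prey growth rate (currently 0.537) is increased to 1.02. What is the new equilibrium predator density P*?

At the interior fixed point, setting dN/dt = 0 with N > 0 fixes P* = (prey growth rate)/(NP coefficient) — independent of the other coefficients.
With the change, P* = 1.02/0.0289 = 35.3; it rises from 18.6.

P* ≈ 35.3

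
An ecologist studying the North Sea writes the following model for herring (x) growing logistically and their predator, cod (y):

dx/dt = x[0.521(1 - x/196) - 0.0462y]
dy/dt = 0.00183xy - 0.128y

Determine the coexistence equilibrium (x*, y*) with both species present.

x* ≈ 69.9, y* ≈ 7.25

From dy/dt = 0 with y > 0: 0.00183x* = 0.128, so x* = 69.9.
Substitute into dx/dt = 0: 0.521(1 - 69.9/196) = 0.0462y*.
The bracket is 0.643, giving y* = 0.335/0.0462 = 7.25.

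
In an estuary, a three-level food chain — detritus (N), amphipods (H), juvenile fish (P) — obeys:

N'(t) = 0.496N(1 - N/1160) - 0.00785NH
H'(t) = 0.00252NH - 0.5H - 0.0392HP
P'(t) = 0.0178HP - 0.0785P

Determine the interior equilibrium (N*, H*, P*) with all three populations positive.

From dP/dt = 0: 0.0178H* = 0.0785, so H* = 4.41.
From dN/dt = 0: 0.496(1 - N*/1160) = 0.00785·4.41, giving N* = 1160·(1 - 0.0698) = 1080.
From dH/dt = 0: 0.00252·1080 - 0.5 = 0.0392P*, so P* = 2.22/0.0392 = 56.6.

N* ≈ 1080, H* ≈ 4.41, P* ≈ 56.6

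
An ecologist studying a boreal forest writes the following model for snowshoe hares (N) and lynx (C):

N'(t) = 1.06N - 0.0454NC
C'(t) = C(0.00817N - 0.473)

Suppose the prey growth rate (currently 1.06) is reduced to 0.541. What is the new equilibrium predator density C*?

C* ≈ 11.9

At the interior fixed point, setting dN/dt = 0 with N > 0 fixes C* = (prey growth rate)/(NC coefficient) — independent of the other coefficients.
With the change, C* = 0.541/0.0454 = 11.9; it falls from 23.3.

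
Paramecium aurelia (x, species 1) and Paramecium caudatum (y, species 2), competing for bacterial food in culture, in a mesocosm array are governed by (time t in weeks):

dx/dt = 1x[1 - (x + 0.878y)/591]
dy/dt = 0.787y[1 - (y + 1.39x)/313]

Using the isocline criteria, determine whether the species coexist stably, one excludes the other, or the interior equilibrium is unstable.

species 1 excludes species 2

Compare the nullcline intercepts: K1/α12 = 591/0.878 = 673 > K2 = 313; K2/α21 = 313/1.39 = 225 < K1 = 591.
Since the inequalities point opposite ways, species 1 can invade but species 2 cannot.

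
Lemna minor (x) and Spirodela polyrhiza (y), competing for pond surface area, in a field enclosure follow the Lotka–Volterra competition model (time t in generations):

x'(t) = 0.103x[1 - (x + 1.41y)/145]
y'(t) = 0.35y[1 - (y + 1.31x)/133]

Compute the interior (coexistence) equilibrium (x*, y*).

Setting both brackets to zero gives the nullclines x + 1.41y = 145 and 1.31x + y = 133.
Substituting y = 133 - 1.31x into the first: x(1 - 1.41·1.31) = 145 - 1.41·133.
So x* = -42.5/-0.847 = 50.2, and then y* = 133 - 1.31·50.2 = 67.2.

x* ≈ 50.2, y* ≈ 67.2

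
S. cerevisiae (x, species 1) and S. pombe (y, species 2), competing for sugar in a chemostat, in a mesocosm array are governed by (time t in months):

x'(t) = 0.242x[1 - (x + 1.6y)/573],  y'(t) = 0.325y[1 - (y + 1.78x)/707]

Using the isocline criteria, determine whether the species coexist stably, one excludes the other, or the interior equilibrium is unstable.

unstable coexistence (outcome depends on initial conditions)

Compare the nullcline intercepts: K1/α12 = 573/1.6 = 358 < K2 = 707; K2/α21 = 707/1.78 = 397 < K1 = 573.
Since both are reversed, neither can invade when rare; the interior point is a saddle.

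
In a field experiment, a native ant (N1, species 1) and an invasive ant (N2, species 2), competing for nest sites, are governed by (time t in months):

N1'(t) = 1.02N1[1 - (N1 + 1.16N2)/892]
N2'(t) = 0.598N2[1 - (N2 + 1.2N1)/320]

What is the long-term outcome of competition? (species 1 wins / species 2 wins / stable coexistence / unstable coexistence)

species 1 excludes species 2

Compare the nullcline intercepts: K1/α12 = 892/1.16 = 769 > K2 = 320; K2/α21 = 320/1.2 = 267 < K1 = 892.
Since the inequalities point opposite ways, species 1 can invade but species 2 cannot.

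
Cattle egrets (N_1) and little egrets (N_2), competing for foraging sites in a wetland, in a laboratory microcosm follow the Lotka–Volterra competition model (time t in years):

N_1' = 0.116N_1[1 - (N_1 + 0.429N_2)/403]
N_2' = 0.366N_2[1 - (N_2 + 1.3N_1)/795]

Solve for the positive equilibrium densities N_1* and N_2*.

Setting both brackets to zero gives the nullclines N_1 + 0.429N_2 = 403 and 1.3N_1 + N_2 = 795.
Substituting N_2 = 795 - 1.3N_1 into the first: N_1(1 - 0.429·1.3) = 403 - 0.429·795.
So N_1* = 61.9/0.442 = 140, and then N_2* = 795 - 1.3·140 = 613.

N_1* ≈ 140, N_2* ≈ 613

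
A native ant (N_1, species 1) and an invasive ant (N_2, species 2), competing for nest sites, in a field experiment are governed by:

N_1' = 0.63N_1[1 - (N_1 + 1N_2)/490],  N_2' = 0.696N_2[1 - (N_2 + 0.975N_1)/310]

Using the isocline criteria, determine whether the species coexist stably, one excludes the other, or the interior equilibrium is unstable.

Compare the nullcline intercepts: K1/α12 = 490/1 = 490 > K2 = 310; K2/α21 = 310/0.975 = 318 < K1 = 490.
Since the inequalities point opposite ways, species 1 can invade but species 2 cannot.

species 1 excludes species 2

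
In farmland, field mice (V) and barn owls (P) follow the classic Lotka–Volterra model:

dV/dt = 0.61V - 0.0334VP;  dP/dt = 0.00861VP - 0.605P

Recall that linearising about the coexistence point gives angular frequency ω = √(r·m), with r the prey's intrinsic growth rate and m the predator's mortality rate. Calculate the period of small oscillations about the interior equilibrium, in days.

Here r = 0.61 and m = 0.605, so r·m = 0.369.
ω = √0.369 = 0.607 per day, hence T = 2π/ω ≈ 10.3 days.

T ≈ 10.3 days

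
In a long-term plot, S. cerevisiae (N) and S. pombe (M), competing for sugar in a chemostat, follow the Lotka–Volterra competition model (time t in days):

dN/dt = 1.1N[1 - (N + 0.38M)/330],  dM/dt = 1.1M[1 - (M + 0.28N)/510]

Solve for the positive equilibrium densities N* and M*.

Setting both brackets to zero gives the nullclines N + 0.38M = 330 and 0.28N + M = 510.
Substituting M = 510 - 0.28N into the first: N(1 - 0.38·0.28) = 330 - 0.38·510.
So N* = 136/0.894 = 152, and then M* = 510 - 0.28·152 = 467.

N* ≈ 152, M* ≈ 467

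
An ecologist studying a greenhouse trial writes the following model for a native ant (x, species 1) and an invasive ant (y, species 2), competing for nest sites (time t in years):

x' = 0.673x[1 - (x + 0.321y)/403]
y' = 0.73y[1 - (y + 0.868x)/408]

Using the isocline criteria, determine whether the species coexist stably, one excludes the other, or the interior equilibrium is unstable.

stable coexistence

Compare the nullcline intercepts: K1/α12 = 403/0.321 = 1260 > K2 = 408; K2/α21 = 408/0.868 = 470 > K1 = 403.
Since both inequalities hold, each species can invade when rare, so the interior equilibrium is stable.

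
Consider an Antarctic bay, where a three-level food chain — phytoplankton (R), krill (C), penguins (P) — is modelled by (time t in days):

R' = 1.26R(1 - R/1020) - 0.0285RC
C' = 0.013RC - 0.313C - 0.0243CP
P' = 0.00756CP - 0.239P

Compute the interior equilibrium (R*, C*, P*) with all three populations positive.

R* ≈ 291, C* ≈ 31.6, P* ≈ 143

From dP/dt = 0: 0.00756C* = 0.239, so C* = 31.6.
From dR/dt = 0: 1.26(1 - R*/1020) = 0.0285·31.6, giving R* = 1020·(1 - 0.715) = 291.
From dC/dt = 0: 0.013·291 - 0.313 = 0.0243P*, so P* = 3.47/0.0243 = 143.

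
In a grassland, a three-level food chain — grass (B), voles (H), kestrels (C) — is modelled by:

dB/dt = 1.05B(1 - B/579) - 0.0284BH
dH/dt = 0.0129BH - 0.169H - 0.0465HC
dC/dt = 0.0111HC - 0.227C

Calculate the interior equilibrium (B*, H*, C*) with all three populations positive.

From dC/dt = 0: 0.0111H* = 0.227, so H* = 20.5.
From dB/dt = 0: 1.05(1 - B*/579) = 0.0284·20.5, giving B* = 579·(1 - 0.553) = 259.
From dH/dt = 0: 0.0129·259 - 0.169 = 0.0465C*, so C* = 3.17/0.0465 = 68.1.

B* ≈ 259, H* ≈ 20.5, C* ≈ 68.1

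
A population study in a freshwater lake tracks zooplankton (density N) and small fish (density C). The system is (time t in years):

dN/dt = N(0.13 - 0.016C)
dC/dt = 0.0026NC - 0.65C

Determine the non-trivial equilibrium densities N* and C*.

Set dC/dt = 0 with C > 0: 0.0026N - 0.65 = 0, so N* = 0.65/0.0026 = 250.
Set dN/dt = 0 with N > 0: 0.13 - 0.016C = 0, so C* = 0.13/0.016 = 8.12.

N* ≈ 250, C* ≈ 8.12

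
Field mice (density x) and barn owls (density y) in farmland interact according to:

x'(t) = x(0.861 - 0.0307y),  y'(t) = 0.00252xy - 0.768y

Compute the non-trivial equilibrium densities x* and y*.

x* ≈ 305, y* ≈ 28

Set dy/dt = 0 with y > 0: 0.00252x - 0.768 = 0, so x* = 0.768/0.00252 = 305.
Set dx/dt = 0 with x > 0: 0.861 - 0.0307y = 0, so y* = 0.861/0.0307 = 28.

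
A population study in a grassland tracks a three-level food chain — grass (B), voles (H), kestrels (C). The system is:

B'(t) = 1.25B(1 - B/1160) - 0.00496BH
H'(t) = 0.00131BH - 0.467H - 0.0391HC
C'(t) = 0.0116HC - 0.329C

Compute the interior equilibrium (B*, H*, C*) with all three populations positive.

From dC/dt = 0: 0.0116H* = 0.329, so H* = 28.4.
From dB/dt = 0: 1.25(1 - B*/1160) = 0.00496·28.4, giving B* = 1160·(1 - 0.113) = 1030.
From dH/dt = 0: 0.00131·1030 - 0.467 = 0.0391C*, so C* = 0.882/0.0391 = 22.5.

B* ≈ 1030, H* ≈ 28.4, C* ≈ 22.5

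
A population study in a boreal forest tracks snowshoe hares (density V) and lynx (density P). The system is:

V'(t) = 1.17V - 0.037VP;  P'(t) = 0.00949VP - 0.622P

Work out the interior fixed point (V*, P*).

Set dP/dt = 0 with P > 0: 0.00949V - 0.622 = 0, so V* = 0.622/0.00949 = 65.5.
Set dV/dt = 0 with V > 0: 1.17 - 0.037P = 0, so P* = 1.17/0.037 = 31.6.

V* ≈ 65.5, P* ≈ 31.6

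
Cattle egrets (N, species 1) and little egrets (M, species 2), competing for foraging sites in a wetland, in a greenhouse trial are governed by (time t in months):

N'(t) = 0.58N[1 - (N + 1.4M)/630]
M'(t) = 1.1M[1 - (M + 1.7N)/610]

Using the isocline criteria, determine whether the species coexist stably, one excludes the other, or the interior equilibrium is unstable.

Compare the nullcline intercepts: K1/α12 = 630/1.4 = 450 < K2 = 610; K2/α21 = 610/1.7 = 359 < K1 = 630.
Since both are reversed, neither can invade when rare; the interior point is a saddle.

unstable coexistence (outcome depends on initial conditions)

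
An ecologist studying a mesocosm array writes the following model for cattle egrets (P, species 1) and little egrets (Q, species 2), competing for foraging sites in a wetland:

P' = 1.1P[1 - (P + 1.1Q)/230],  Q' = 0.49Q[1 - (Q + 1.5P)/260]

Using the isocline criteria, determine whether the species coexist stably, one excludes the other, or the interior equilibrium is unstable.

unstable coexistence (outcome depends on initial conditions)

Compare the nullcline intercepts: K1/α12 = 230/1.1 = 209 < K2 = 260; K2/α21 = 260/1.5 = 173 < K1 = 230.
Since both are reversed, neither can invade when rare; the interior point is a saddle.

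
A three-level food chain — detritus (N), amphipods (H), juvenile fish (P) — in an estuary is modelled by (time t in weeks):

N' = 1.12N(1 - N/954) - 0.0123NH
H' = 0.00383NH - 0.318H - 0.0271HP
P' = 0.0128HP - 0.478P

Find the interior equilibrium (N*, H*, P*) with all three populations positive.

N* ≈ 563, H* ≈ 37.3, P* ≈ 67.8

From dP/dt = 0: 0.0128H* = 0.478, so H* = 37.3.
From dN/dt = 0: 1.12(1 - N*/954) = 0.0123·37.3, giving N* = 954·(1 - 0.41) = 563.
From dH/dt = 0: 0.00383·563 - 0.318 = 0.0271P*, so P* = 1.84/0.0271 = 67.8.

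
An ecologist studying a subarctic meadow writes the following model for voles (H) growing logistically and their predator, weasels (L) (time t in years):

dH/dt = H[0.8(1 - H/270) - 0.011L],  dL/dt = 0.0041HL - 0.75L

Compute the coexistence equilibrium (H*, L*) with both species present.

H* ≈ 183, L* ≈ 23.5

From dL/dt = 0 with L > 0: 0.0041H* = 0.75, so H* = 183.
Substitute into dH/dt = 0: 0.8(1 - 183/270) = 0.011L*.
The bracket is 0.322, giving L* = 0.258/0.011 = 23.5.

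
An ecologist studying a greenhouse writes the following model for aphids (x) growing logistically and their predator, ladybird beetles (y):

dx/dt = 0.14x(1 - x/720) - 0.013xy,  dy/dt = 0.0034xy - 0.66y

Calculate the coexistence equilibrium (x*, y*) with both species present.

From dy/dt = 0 with y > 0: 0.0034x* = 0.66, so x* = 194.
Substitute into dx/dt = 0: 0.14(1 - 194/720) = 0.013y*.
The bracket is 0.73, giving y* = 0.102/0.013 = 7.87.

x* ≈ 194, y* ≈ 7.87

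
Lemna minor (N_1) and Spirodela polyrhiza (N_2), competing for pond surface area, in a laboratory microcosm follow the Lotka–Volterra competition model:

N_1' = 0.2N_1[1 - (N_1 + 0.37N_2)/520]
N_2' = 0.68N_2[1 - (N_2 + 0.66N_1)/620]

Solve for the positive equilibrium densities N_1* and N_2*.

Setting both brackets to zero gives the nullclines N_1 + 0.37N_2 = 520 and 0.66N_1 + N_2 = 620.
Substituting N_2 = 620 - 0.66N_1 into the first: N_1(1 - 0.37·0.66) = 520 - 0.37·620.
So N_1* = 291/0.756 = 384, and then N_2* = 620 - 0.66·384 = 366.

N_1* ≈ 384, N_2* ≈ 366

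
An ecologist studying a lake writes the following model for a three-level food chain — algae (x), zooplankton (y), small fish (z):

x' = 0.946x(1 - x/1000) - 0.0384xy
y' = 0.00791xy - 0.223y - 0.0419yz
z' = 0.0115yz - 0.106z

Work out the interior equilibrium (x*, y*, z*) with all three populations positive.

x* ≈ 626, y* ≈ 9.22, z* ≈ 113

From dz/dt = 0: 0.0115y* = 0.106, so y* = 9.22.
From dx/dt = 0: 0.946(1 - x*/1000) = 0.0384·9.22, giving x* = 1000·(1 - 0.374) = 626.
From dy/dt = 0: 0.00791·626 - 0.223 = 0.0419z*, so z* = 4.73/0.0419 = 113.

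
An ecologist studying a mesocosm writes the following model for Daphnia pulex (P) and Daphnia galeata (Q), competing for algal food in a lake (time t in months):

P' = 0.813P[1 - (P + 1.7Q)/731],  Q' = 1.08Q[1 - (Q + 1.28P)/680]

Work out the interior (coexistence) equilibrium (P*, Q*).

P* ≈ 361, Q* ≈ 217

Setting both brackets to zero gives the nullclines P + 1.7Q = 731 and 1.28P + Q = 680.
Substituting Q = 680 - 1.28P into the first: P(1 - 1.7·1.28) = 731 - 1.7·680.
So P* = -425/-1.18 = 361, and then Q* = 680 - 1.28·361 = 217.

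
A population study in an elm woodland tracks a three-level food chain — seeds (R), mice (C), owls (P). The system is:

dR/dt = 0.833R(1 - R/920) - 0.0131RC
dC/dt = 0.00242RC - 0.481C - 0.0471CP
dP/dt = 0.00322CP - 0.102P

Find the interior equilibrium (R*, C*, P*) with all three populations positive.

R* ≈ 462, C* ≈ 31.7, P* ≈ 13.5

From dP/dt = 0: 0.00322C* = 0.102, so C* = 31.7.
From dR/dt = 0: 0.833(1 - R*/920) = 0.0131·31.7, giving R* = 920·(1 - 0.498) = 462.
From dC/dt = 0: 0.00242·462 - 0.481 = 0.0471P*, so P* = 0.636/0.0471 = 13.5.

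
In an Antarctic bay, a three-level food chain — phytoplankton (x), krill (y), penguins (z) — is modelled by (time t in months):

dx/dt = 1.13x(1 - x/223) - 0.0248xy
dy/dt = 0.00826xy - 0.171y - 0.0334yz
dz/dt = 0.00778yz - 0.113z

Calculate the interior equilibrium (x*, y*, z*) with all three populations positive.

From dz/dt = 0: 0.00778y* = 0.113, so y* = 14.5.
From dx/dt = 0: 1.13(1 - x*/223) = 0.0248·14.5, giving x* = 223·(1 - 0.319) = 152.
From dy/dt = 0: 0.00826·152 - 0.171 = 0.0334z*, so z* = 1.08/0.0334 = 32.4.

x* ≈ 152, y* ≈ 14.5, z* ≈ 32.4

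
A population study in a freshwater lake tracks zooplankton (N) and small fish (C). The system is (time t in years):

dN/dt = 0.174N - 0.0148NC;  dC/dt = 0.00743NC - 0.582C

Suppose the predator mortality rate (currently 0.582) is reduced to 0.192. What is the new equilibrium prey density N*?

At the interior fixed point, setting dC/dt = 0 with C > 0 fixes N* = (predator death rate)/(NC coefficient) — independent of the other coefficients.
With the change, N* = 0.192/0.00743 = 25.8; it falls from 78.3.

N* ≈ 25.8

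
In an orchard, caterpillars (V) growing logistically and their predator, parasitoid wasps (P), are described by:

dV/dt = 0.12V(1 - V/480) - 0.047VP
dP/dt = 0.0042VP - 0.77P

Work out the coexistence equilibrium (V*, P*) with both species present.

V* ≈ 183, P* ≈ 1.58

From dP/dt = 0 with P > 0: 0.0042V* = 0.77, so V* = 183.
Substitute into dV/dt = 0: 0.12(1 - 183/480) = 0.047P*.
The bracket is 0.618, giving P* = 0.0742/0.047 = 1.58.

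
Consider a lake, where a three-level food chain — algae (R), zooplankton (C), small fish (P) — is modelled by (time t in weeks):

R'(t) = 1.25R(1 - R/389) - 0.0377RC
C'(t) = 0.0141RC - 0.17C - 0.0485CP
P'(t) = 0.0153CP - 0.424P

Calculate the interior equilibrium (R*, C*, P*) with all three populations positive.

From dP/dt = 0: 0.0153C* = 0.424, so C* = 27.7.
From dR/dt = 0: 1.25(1 - R*/389) = 0.0377·27.7, giving R* = 389·(1 - 0.836) = 63.9.
From dC/dt = 0: 0.0141·63.9 - 0.17 = 0.0485P*, so P* = 0.731/0.0485 = 15.1.

R* ≈ 63.9, C* ≈ 27.7, P* ≈ 15.1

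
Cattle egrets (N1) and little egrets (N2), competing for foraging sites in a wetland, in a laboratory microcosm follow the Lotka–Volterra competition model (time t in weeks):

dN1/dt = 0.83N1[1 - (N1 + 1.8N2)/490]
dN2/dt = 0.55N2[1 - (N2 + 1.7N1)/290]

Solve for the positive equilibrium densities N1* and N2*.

N1* ≈ 15.5, N2* ≈ 264

Setting both brackets to zero gives the nullclines N1 + 1.8N2 = 490 and 1.7N1 + N2 = 290.
Substituting N2 = 290 - 1.7N1 into the first: N1(1 - 1.8·1.7) = 490 - 1.8·290.
So N1* = -32/-2.06 = 15.5, and then N2* = 290 - 1.7·15.5 = 264.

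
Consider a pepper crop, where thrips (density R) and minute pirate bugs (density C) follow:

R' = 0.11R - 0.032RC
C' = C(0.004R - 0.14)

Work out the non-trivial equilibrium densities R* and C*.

Set dC/dt = 0 with C > 0: 0.004R - 0.14 = 0, so R* = 0.14/0.004 = 35.
Set dR/dt = 0 with R > 0: 0.11 - 0.032C = 0, so C* = 0.11/0.032 = 3.44.

R* ≈ 35, C* ≈ 3.44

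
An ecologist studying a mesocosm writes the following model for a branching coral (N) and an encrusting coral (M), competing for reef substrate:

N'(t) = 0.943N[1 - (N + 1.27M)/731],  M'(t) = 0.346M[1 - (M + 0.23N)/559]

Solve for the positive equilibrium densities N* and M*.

N* ≈ 29.8, M* ≈ 552

Setting both brackets to zero gives the nullclines N + 1.27M = 731 and 0.23N + M = 559.
Substituting M = 559 - 0.23N into the first: N(1 - 1.27·0.23) = 731 - 1.27·559.
So N* = 21.1/0.708 = 29.8, and then M* = 559 - 0.23·29.8 = 552.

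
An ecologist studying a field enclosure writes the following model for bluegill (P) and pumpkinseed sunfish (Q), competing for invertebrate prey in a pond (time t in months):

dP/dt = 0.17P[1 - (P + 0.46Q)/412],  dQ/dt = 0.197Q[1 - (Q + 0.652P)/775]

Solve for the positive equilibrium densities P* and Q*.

P* ≈ 79.3, Q* ≈ 723

Setting both brackets to zero gives the nullclines P + 0.46Q = 412 and 0.652P + Q = 775.
Substituting Q = 775 - 0.652P into the first: P(1 - 0.46·0.652) = 412 - 0.46·775.
So P* = 55.5/0.7 = 79.3, and then Q* = 775 - 0.652·79.3 = 723.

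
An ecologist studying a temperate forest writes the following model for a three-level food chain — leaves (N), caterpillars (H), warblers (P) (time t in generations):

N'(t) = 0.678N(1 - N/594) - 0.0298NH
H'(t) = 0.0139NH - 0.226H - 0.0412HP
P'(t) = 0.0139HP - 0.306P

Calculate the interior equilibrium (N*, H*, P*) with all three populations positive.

From dP/dt = 0: 0.0139H* = 0.306, so H* = 22.
From dN/dt = 0: 0.678(1 - N*/594) = 0.0298·22, giving N* = 594·(1 - 0.968) = 19.2.
From dH/dt = 0: 0.0139·19.2 - 0.226 = 0.0412P*, so P* = 0.0416/0.0412 = 1.01.

N* ≈ 19.2, H* ≈ 22, P* ≈ 1.01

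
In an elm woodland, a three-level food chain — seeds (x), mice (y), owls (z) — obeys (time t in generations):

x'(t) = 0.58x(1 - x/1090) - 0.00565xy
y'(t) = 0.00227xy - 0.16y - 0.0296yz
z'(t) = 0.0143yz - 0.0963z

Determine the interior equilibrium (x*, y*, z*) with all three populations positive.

x* ≈ 1020, y* ≈ 6.73, z* ≈ 72.7

From dz/dt = 0: 0.0143y* = 0.0963, so y* = 6.73.
From dx/dt = 0: 0.58(1 - x*/1090) = 0.00565·6.73, giving x* = 1090·(1 - 0.0656) = 1020.
From dy/dt = 0: 0.00227·1020 - 0.16 = 0.0296z*, so z* = 2.15/0.0296 = 72.7.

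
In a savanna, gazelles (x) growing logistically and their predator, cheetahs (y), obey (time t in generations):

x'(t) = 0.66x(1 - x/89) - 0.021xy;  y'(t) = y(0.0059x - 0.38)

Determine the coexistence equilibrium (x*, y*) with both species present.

From dy/dt = 0 with y > 0: 0.0059x* = 0.38, so x* = 64.4.
Substitute into dx/dt = 0: 0.66(1 - 64.4/89) = 0.021y*.
The bracket is 0.276, giving y* = 0.182/0.021 = 8.68.

x* ≈ 64.4, y* ≈ 8.68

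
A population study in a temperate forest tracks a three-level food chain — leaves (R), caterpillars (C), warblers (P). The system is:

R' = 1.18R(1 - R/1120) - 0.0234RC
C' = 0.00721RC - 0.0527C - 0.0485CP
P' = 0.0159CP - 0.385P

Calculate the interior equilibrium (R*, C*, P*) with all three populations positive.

R* ≈ 582, C* ≈ 24.2, P* ≈ 85.5

From dP/dt = 0: 0.0159C* = 0.385, so C* = 24.2.
From dR/dt = 0: 1.18(1 - R*/1120) = 0.0234·24.2, giving R* = 1120·(1 - 0.48) = 582.
From dC/dt = 0: 0.00721·582 - 0.0527 = 0.0485P*, so P* = 4.15/0.0485 = 85.5.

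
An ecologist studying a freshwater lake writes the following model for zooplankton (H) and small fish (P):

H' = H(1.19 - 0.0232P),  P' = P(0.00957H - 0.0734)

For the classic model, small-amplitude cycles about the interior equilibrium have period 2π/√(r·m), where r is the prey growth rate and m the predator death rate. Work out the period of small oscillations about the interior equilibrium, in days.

T ≈ 21.3 days

Here r = 1.19 and m = 0.0734, so r·m = 0.0873.
ω = √0.0873 = 0.296 per day, hence T = 2π/ω ≈ 21.3 days.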